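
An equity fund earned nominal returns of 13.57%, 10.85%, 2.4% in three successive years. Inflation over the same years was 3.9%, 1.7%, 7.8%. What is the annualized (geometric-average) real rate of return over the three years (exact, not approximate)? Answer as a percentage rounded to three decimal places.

Nominal growth factor = 1.1357 × 1.1085 × 1.0240 = 1.28913761
Price-level growth factor = 1.0390 × 1.0170 × 1.0780 = 1.13908271
Real growth factor = 1.28913761 / 1.13908271 = 1.13173310
Annualized real rate = 1.13173310^(1/3) − 1 = 4.2113% → 4.211%.

4.211%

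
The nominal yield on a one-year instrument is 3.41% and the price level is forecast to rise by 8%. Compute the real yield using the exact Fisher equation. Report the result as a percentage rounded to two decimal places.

-4.25%

1 + r = 1.03410 / 1.08000 = 0.957500
r = 0.957500 − 1 = -4.2500%, i.e. -4.25%.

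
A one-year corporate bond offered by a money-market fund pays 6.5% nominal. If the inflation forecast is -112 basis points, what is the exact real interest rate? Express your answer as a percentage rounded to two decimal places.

7.71%

By the Fisher identity, 1 + r = (1 + i)/(1 + π).
1 + r = 1.06500 / 0.98880 = 1.077063
r = 1.077063 − 1 = 7.7063%, i.e. 7.71%.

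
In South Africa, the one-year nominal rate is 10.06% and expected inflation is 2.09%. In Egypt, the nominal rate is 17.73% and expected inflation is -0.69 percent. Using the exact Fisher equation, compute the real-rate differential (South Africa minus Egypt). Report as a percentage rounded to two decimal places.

South Africa: (1 + 0.1006)/(1 + 0.0209) − 1 = 7.8068%
Egypt: (1 + 0.1773)/(1 − 0.0069) − 1 = 18.5480%
Differential = 7.8068% − 18.5480% = -10.7411% → -10.74%.

-10.74%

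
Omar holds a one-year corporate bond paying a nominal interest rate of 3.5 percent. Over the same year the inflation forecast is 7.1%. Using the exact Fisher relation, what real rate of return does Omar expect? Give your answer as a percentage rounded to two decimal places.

-3.36%

1 + r = 1.03500 / 1.07100 = 0.966387
r = 0.966387 − 1 = -3.3613%, i.e. -3.36%.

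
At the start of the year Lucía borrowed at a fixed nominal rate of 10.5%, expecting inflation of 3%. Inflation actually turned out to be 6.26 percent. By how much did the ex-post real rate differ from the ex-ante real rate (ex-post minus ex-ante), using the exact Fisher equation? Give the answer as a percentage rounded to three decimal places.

Ex-ante: (1 + 0.1050)/(1 + 0.0300) − 1 = 7.2816%
Ex-post: (1 + 0.1050)/(1 + 0.0626) − 1 = 3.9902%
Difference (ex-post − ex-ante) = -3.2913% → -3.291%.

-3.291%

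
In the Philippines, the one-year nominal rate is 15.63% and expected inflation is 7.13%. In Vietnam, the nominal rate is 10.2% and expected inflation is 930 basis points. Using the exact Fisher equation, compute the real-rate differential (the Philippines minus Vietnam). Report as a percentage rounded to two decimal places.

7.11%

The Philippines: (1 + 0.1563)/(1 + 0.0713) − 1 = 7.9343%
Vietnam: (1 + 0.1020)/(1 + 0.0930) − 1 = 0.8234%
Differential = 7.9343% − 0.8234% = 7.1109% → 7.11%.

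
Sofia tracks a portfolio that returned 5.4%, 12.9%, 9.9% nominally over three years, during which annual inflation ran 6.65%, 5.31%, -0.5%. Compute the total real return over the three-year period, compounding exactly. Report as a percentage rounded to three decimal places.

Nominal growth factor = 1.0540 × 1.1290 × 1.0990 = 1.307773
Price-level growth factor = 1.0665 × 1.0531 × 0.9950 = 1.117515
Real growth factor = 1.307773 / 1.117515 = 1.170250
Total real return = 1.170250 − 1 → 17.025%.

17.025%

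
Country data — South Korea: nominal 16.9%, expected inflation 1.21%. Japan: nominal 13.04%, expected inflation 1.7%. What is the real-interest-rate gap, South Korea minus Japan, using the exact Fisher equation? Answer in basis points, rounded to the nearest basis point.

South Korea: (1 + 0.1690)/(1 + 0.0121) − 1 = 15.5024%
Japan: (1 + 0.1304)/(1 + 0.0170) − 1 = 11.1504%
Differential = 15.5024% − 11.1504% = 4.3520% → 435 basis points.

435 basis points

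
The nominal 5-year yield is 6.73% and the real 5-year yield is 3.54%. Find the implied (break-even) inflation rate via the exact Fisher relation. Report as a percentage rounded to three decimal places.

(1 + π) = (1 + i)/(1 + r) = 1.06730 / 1.03540 = 1.030809
Break-even inflation = 1.030809 − 1 → 3.081%.

3.081%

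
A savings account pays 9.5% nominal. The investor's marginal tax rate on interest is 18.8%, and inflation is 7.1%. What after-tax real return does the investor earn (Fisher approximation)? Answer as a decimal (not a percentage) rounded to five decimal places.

After-tax nominal return = 9.5% × (1 − 0.188) = 7.7140%.
r ≈ 7.7140% − 7.1% → 0.00614.

0.00614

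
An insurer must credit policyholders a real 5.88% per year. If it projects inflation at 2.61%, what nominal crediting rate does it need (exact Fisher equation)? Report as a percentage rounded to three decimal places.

8.643%

(1 + i) = (1 + r)(1 + π) = 1.05880 × 1.02610 = 1.08643468
i = 1.08643468 − 1, so the required nominal rate is 8.643%.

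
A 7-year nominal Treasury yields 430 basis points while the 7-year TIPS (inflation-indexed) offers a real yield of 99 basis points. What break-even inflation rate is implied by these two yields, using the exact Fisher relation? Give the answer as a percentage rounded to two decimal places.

3.28%

(1 + π) = (1 + i)/(1 + r) = 1.04300 / 1.00990 = 1.032776
Break-even inflation = 1.032776 − 1 → 3.28%.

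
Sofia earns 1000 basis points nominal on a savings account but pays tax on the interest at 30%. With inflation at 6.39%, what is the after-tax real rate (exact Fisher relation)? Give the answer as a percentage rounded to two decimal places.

After-tax nominal return = 10% × (1 − 0.3) = 7.0000%.
1 + r = 1.07000 / 1.06390 = 1.005734
After-tax real rate = 1.005734 − 1 → 0.57%.

0.57%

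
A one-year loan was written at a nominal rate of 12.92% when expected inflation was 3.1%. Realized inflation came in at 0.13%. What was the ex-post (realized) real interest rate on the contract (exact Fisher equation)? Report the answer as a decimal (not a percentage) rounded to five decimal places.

Ex-post: (1 + 0.1292)/(1 + 0.0013) − 1 = 12.7734%
So the realized real rate is 0.12773.

0.12773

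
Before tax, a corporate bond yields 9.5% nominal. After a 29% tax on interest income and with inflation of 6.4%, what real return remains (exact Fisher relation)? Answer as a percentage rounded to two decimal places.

After-tax nominal return = 9.5% × (1 − 0.29) = 6.7450%.
1 + r = 1.06745 / 1.06400 = 1.003242
After-tax real rate = 1.003242 − 1 → 0.32%.

0.32%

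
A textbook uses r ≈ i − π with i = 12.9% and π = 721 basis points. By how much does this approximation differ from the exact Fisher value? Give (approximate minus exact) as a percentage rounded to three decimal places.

0.383%

Approximate: r ≈ 12.900% − 7.210% = 5.6900%
Exact: (1 + 0.1290)/(1 + 0.0721) − 1 = 5.3073%
Error = 5.6900% − 5.3073% = 0.3827% → 0.383%.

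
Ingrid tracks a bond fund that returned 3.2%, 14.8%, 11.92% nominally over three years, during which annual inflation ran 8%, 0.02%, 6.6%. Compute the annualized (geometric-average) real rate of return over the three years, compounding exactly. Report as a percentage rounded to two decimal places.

4.81%

Nominal growth factor = 1.0320 × 1.1480 × 1.1192 = 1.32595653
Price-level growth factor = 1.0800 × 1.0002 × 1.0660 = 1.15151026
Real growth factor = 1.32595653 / 1.15151026 = 1.15149346
Annualized real rate = 1.15149346^(1/3) − 1 = 4.8143% → 4.81%.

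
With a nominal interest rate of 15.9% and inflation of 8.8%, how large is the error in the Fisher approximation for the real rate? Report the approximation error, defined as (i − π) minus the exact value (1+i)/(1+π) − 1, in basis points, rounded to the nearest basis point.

57 basis points

Approximate: r ≈ 15.900% − 8.800% = 7.1000%
Exact: (1 + 0.1590)/(1 + 0.0880) − 1 = 6.5257%
Error = 7.1000% − 6.5257% = 0.5743% → 57 basis points.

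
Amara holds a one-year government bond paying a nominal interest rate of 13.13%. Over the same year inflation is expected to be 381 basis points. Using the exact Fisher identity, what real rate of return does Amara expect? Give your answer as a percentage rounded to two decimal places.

By the Fisher identity, 1 + r = (1 + i)/(1 + π).
1 + r = 1.13130 / 1.03810 = 1.089779
r = 1.089779 − 1 = 8.9779%, i.e. 8.98%.

8.98%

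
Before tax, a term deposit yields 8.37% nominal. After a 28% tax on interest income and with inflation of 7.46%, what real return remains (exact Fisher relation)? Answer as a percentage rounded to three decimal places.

-1.334%

After-tax nominal return = 8.37% × (1 − 0.28) = 6.0264%.
1 + r = 1.060264 / 1.07460 = 0.986659
After-tax real rate = 0.986659 − 1 → -1.334%.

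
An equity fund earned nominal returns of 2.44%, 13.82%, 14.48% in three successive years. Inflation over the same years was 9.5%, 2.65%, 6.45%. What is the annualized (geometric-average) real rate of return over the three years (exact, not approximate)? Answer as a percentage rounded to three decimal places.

3.713%

Compound the nominal returns: 1.0244 × 1.1382 × 1.1448 = 1.33480484.
Compound inflation: 1.0950 × 1.0265 × 1.0645 = 1.19651663.
Deflate: 1.33480484 / 1.19651663 = 1.11557567.
Annualized real rate = 1.11557567^(1/3) − 1 = 3.7130% → 3.713%.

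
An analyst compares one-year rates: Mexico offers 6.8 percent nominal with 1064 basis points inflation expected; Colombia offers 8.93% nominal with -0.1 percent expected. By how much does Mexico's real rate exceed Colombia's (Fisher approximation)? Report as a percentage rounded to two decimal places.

-12.87%

Mexico: 6.8% − 10.64% = -3.840%
Colombia: 8.93% − (-0.1%) = 9.030%
Differential = -12.870% → -12.87%.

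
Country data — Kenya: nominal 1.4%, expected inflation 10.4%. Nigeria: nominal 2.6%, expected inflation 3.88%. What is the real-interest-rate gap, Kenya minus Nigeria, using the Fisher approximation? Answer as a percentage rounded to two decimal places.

-7.72%

Kenya: 1.4% − 10.4% = -9.000%
Nigeria: 2.6% − 3.88% = -1.280%
Differential = -7.720% → -7.72%.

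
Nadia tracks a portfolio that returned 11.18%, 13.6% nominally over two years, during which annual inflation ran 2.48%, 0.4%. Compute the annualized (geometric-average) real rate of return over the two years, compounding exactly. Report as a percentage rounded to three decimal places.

10.794%

Nominal growth factor = 1.1118 × 1.1360 = 1.26300480
Price-level growth factor = 1.0248 × 1.0040 = 1.02889920
Real growth factor = 1.26300480 / 1.02889920 = 1.22753016
Annualized real rate = 1.22753016^(1/2) − 1 = 10.7940% → 10.794%.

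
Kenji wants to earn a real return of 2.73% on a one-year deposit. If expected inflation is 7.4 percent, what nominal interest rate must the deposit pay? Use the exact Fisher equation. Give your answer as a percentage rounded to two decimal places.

(1 + i) = (1 + r)(1 + π) = 1.02730 × 1.07400 = 1.1033202
i = 1.1033202 − 1, so the required nominal rate is 10.33%.

10.33%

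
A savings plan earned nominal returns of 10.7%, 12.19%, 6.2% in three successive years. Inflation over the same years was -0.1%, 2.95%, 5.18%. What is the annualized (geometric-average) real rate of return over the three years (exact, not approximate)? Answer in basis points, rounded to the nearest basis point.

Nominal growth factor = 1.1070 × 1.1219 × 1.0620 = 1.31894378
Price-level growth factor = 0.9990 × 1.0295 × 1.0518 = 1.08174527
Real growth factor = 1.31894378 / 1.08174527 = 1.21927391
Annualized real rate = 1.21927391^(1/3) − 1 = 6.8318% → 683 basis points.

683 basis points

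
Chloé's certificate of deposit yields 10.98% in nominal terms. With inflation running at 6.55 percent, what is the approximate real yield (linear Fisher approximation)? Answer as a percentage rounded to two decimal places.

4.43%

r ≈ i − π = 10.98% − 6.55% = 4.43%.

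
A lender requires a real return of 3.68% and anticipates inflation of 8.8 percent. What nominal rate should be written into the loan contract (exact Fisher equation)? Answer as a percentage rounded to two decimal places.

12.80%

(1 + i) = (1 + r)(1 + π) = 1.03680 × 1.08800 = 1.1280384
i = 1.1280384 − 1, so the required nominal rate is 12.80%.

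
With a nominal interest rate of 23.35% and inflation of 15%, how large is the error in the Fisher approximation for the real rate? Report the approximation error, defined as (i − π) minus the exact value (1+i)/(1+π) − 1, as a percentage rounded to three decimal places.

1.089%

Approximate: r ≈ 23.350% − 15.000% = 8.3500%
Exact: (1 + 0.2335)/(1 + 0.1500) − 1 = 7.2609%
Error = 8.3500% − 7.2609% = 1.0891% → 1.089%.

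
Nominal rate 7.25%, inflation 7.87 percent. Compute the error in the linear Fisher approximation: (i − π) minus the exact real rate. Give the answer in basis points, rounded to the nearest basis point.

Approximate: r ≈ 7.250% − 7.870% = -0.6200%
Exact: (1 + 0.0725)/(1 + 0.0787) − 1 = -0.5748%
Error = -0.6200% − (-0.5748%) = -0.0452% → -5 basis points.

-5 basis points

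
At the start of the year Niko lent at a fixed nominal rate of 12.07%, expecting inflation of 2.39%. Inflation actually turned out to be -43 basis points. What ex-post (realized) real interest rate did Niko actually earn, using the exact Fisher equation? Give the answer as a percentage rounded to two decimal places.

Ex-post: (1 + 0.1207)/(1 − 0.0043) − 1 = 12.5540%
So the realized real rate is 12.55%.

12.55%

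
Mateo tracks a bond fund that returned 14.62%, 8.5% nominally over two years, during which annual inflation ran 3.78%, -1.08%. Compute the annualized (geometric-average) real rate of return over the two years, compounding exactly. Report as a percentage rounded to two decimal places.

10.06%

Compound the nominal returns: 1.1462 × 1.0850 = 1.24362700.
Compound inflation: 1.0378 × 0.9892 = 1.02659176.
Deflate: 1.24362700 / 1.02659176 = 1.21141339.
Annualized real rate = 1.21141339^(1/2) − 1 = 10.0642% → 10.06%.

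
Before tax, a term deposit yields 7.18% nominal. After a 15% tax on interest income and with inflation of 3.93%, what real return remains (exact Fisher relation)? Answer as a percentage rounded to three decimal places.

2.091%

After-tax nominal return = 7.18% × (1 − 0.15) = 6.1030%.
1 + r = 1.06103 / 1.03930 = 1.020908
After-tax real rate = 1.020908 − 1 → 2.091%.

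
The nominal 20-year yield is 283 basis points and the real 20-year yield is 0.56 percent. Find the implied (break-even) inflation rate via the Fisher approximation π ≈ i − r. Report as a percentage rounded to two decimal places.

π ≈ i − r = 2.83% − 0.56% → 2.27%.

2.27%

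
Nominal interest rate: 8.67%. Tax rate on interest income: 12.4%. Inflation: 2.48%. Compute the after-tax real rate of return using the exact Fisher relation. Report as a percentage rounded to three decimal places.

After-tax nominal return = 8.67% × (1 − 0.124) = 7.59492%.
1 + r = 1.0759492 / 1.02480 = 1.049911
After-tax real rate = 1.049911 − 1 → 4.991%.

4.991%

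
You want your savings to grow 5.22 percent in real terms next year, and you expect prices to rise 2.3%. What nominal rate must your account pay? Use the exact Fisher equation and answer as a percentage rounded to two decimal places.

7.64%

(1 + i) = (1 + r)(1 + π) = 1.05220 × 1.02300 = 1.0764006
i = 1.0764006 − 1, so the required nominal rate is 7.64%.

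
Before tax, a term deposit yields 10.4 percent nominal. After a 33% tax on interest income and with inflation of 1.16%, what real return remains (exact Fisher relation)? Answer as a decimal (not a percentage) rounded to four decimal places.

After-tax nominal return = 10.4% × (1 − 0.33) = 6.9680%.
1 + r = 1.06968 / 1.01160 = 1.057414
After-tax real rate = 1.057414 − 1 → 0.0574.

0.0574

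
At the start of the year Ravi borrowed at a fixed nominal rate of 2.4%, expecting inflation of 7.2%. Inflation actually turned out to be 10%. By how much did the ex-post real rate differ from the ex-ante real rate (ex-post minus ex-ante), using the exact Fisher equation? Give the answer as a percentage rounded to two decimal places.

-2.43%

Ex-ante: (1 + 0.0240)/(1 + 0.0720) − 1 = -4.4776%
Ex-post: (1 + 0.0240)/(1 + 0.1000) − 1 = -6.9091%
Difference (ex-post − ex-ante) = -2.4315% → -2.43%.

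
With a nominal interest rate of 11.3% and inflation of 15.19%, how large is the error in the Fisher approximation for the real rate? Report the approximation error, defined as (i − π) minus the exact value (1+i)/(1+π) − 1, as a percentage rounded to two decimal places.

-0.51%

Approximate: r ≈ 11.300% − 15.190% = -3.8900%
Exact: (1 + 0.1130)/(1 + 0.1519) − 1 = -3.3770%
Error = -3.8900% − (-3.3770%) = -0.5130% → -0.51%.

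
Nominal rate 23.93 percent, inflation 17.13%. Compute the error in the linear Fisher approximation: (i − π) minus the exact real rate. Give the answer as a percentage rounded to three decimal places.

Approximate: r ≈ 23.930% − 17.130% = 6.8000%
Exact: (1 + 0.2393)/(1 + 0.1713) − 1 = 5.80552%
Error = 6.8000% − 5.80552% = 0.99448% → 0.994%.

0.994%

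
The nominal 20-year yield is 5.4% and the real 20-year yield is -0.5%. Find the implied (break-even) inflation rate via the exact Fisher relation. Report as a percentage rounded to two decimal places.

(1 + π) = (1 + i)/(1 + r) = 1.05400 / 0.99500 = 1.059296
Break-even inflation = 1.059296 − 1 → 5.93%.

5.93%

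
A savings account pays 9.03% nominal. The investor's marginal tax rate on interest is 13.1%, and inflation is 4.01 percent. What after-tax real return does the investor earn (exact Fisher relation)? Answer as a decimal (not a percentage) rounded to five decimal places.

After-tax nominal return = 9.03% × (1 − 0.131) = 7.84707%.
1 + r = 1.0784707 / 1.04010 = 1.036891
After-tax real rate = 1.036891 − 1 → 0.03689.

0.03689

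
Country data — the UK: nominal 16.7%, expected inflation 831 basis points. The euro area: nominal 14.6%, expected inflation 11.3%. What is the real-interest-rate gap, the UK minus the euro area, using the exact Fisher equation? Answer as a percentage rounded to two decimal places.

The UK: (1 + 0.1670)/(1 + 0.0831) − 1 = 7.7463%
The euro area: (1 + 0.1460)/(1 + 0.1130) − 1 = 2.9650%
Differential = 7.7463% − 2.9650% = 4.7813% → 4.78%.

4.78%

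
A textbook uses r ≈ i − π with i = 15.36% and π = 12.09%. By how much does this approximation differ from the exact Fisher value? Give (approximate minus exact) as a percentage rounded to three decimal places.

0.353%

Approximate: r ≈ 15.360% − 12.090% = 3.2700%
Exact: (1 + 0.1536)/(1 + 0.1209) − 1 = 2.9173%
Error = 3.2700% − 2.9173% = 0.3527% → 0.353%.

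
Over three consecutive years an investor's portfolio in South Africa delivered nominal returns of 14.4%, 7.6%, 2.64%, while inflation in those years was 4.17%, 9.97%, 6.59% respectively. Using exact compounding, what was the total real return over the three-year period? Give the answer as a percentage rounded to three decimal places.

3.472%

Compound the nominal returns: 1.1440 × 1.0760 × 1.0264 = 1.263441.
Compound inflation: 1.0417 × 1.0997 × 1.0659 = 1.221050.
Deflate: 1.263441 / 1.221050 = 1.034717.
Total real return = 1.034717 − 1 → 3.472%.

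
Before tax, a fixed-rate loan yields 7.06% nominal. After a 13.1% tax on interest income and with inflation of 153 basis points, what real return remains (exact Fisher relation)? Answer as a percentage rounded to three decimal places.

After-tax nominal return = 7.06% × (1 − 0.131) = 6.13514%.
1 + r = 1.0613514 / 1.01530 = 1.045357
After-tax real rate = 1.045357 − 1 → 4.536%.

4.536%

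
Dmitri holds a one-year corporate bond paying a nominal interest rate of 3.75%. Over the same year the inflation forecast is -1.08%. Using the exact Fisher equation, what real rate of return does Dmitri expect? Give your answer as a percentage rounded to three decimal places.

4.883%

By the Fisher equation, 1 + r = (1 + i)/(1 + π).
1 + r = 1.03750 / 0.98920 = 1.048827
r = 1.048827 − 1 = 4.8827%, i.e. 4.883%.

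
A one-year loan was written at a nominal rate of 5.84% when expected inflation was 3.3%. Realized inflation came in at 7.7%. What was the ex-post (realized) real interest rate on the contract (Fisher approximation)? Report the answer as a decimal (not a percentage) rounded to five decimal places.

Ex-post: 5.84% − 7.7% = -1.860%
So the realized real rate is -0.01860.

-0.01860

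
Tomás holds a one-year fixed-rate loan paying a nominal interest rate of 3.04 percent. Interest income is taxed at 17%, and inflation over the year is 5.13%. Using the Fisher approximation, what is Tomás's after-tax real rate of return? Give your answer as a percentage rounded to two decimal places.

-2.61%

After-tax nominal return = 3.04% × (1 − 0.17) = 2.5232%.
r ≈ 2.5232% − 5.13% → -2.61%.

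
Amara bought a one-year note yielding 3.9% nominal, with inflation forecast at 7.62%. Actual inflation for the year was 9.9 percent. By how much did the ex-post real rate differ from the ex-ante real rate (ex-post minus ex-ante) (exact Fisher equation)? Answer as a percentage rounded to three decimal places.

-2.003%

Ex-ante: (1 + 0.0390)/(1 + 0.0762) − 1 = -3.4566%
Ex-post: (1 + 0.0390)/(1 + 0.0990) − 1 = -5.4595%
Difference (ex-post − ex-ante) = -2.0029% → -2.003%.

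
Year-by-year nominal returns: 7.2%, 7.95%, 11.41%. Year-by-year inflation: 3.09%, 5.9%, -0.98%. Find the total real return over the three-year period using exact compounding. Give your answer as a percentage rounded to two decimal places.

19.26%

Nominal growth factor = 1.0720 × 1.0795 × 1.1141 = 1.289263
Price-level growth factor = 1.0309 × 1.0590 × 0.9902 = 1.081024
Real growth factor = 1.289263 / 1.081024 = 1.192631
Total real return = 1.192631 − 1 → 19.26%.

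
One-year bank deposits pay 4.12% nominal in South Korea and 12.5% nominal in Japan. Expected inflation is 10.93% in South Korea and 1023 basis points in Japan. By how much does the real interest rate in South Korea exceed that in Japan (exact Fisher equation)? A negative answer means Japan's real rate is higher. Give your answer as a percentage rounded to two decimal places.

South Korea: (1 + 0.0412)/(1 + 0.1093) − 1 = -6.1390%
Japan: (1 + 0.1250)/(1 + 0.1023) − 1 = 2.0593%
Differential = -6.1390% − 2.0593% = -8.1983% → -8.20%.

-8.20%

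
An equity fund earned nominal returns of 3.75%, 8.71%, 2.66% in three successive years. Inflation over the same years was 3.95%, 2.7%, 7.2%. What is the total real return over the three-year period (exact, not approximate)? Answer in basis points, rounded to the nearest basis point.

117 basis points

Nominal growth factor = 1.0375 × 1.0871 × 1.0266 = 1.157867
Price-level growth factor = 1.0395 × 1.0270 × 1.0720 = 1.144431
Real growth factor = 1.157867 / 1.144431 = 1.011741
Total real return = 1.011741 − 1 → 117 basis points.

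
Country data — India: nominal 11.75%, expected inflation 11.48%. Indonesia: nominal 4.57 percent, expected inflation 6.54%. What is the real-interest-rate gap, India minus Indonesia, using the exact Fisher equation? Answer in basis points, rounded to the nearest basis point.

India: (1 + 0.1175)/(1 + 0.1148) − 1 = 0.2422%
Indonesia: (1 + 0.0457)/(1 + 0.0654) − 1 = -1.8491%
Differential = 0.2422% − (-1.8491%) = 2.0913% → 209 basis points.

209 basis points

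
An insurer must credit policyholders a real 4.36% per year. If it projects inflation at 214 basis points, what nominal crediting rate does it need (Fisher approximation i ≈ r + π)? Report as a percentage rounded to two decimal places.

i ≈ r + π = 4.36% + 2.14% = 6.50%.

6.50%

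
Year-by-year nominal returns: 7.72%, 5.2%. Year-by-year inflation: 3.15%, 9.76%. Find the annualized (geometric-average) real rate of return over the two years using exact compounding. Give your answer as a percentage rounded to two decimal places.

0.05%

Compound the nominal returns: 1.0772 × 1.0520 = 1.13321440.
Compound inflation: 1.0315 × 1.0976 = 1.13217440.
Deflate: 1.13321440 / 1.13217440 = 1.00091859.
Annualized real rate = 1.00091859^(1/2) − 1 = 0.0459% → 0.05%.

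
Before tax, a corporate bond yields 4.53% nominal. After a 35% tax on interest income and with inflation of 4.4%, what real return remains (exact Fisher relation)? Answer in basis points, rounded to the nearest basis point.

After-tax nominal return = 4.53% × (1 − 0.35) = 2.9445%.
1 + r = 1.029445 / 1.04400 = 0.986058
After-tax real rate = 0.986058 − 1 → -139 basis points.

-139 basis points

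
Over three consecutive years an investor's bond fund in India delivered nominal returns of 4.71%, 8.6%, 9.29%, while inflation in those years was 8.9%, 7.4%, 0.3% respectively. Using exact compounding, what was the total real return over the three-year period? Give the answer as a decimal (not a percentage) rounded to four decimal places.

0.0594

Nominal growth factor = 1.0471 × 1.0860 × 1.0929 = 1.242792
Price-level growth factor = 1.0890 × 1.0740 × 1.0030 = 1.173095
Real growth factor = 1.242792 / 1.173095 = 1.059413
Total real return = 1.059413 − 1 → 0.0594.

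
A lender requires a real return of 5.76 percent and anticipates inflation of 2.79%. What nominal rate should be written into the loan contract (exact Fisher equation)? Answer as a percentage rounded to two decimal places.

8.71%

(1 + i) = (1 + r)(1 + π) = 1.05760 × 1.02790 = 1.08710704
i = 1.08710704 − 1, so the required nominal rate is 8.71%.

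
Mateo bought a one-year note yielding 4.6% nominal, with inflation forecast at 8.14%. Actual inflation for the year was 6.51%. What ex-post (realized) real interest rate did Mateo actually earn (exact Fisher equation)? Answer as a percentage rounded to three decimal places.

-1.793%

Ex-post: (1 + 0.0460)/(1 + 0.0651) − 1 = -1.7933%
So the realized real rate is -1.793%.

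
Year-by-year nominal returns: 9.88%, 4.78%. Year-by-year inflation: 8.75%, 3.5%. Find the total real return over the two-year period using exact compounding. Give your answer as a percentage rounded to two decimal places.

Nominal growth factor = 1.0988 × 1.0478 = 1.151323
Price-level growth factor = 1.0875 × 1.0350 = 1.125563
Real growth factor = 1.151323 / 1.125563 = 1.022886
Total real return = 1.022886 − 1 → 2.29%.

2.29%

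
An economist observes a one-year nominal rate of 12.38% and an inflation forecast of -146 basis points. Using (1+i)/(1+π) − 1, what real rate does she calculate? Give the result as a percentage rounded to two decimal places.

14.05%

1 + r = 1.12380 / 0.98540 = 1.140451
r = 1.140451 − 1 = 14.0451%, i.e. 14.05%.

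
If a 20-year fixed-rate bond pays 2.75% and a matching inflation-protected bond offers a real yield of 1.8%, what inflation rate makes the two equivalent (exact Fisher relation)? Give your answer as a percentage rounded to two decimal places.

(1 + π) = (1 + i)/(1 + r) = 1.02750 / 1.01800 = 1.009332
Break-even inflation = 1.009332 − 1 → 0.93%.

0.93%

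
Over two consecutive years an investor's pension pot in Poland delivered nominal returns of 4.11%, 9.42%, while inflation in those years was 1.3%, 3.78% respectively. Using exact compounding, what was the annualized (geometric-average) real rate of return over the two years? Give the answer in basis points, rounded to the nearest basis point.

410 basis points

Nominal growth factor = 1.0411 × 1.0942 = 1.13917162
Price-level growth factor = 1.0130 × 1.0378 = 1.05129140
Real growth factor = 1.13917162 / 1.05129140 = 1.08359264
Annualized real rate = 1.08359264^(1/2) − 1 = 4.0958% → 410 basis points.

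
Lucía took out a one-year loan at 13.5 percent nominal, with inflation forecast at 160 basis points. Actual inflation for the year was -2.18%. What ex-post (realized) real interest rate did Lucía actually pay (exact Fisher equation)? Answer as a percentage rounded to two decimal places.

Ex-post: (1 + 0.1350)/(1 − 0.0218) − 1 = 16.0294%
So the realized real rate is 16.03%.

16.03%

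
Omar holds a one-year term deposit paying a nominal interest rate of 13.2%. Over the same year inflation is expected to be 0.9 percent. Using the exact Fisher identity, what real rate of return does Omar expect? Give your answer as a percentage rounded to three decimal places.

12.190%

1 + r = 1.13200 / 1.00900 = 1.121903
r = 1.121903 − 1 = 12.1903%, i.e. 12.190%.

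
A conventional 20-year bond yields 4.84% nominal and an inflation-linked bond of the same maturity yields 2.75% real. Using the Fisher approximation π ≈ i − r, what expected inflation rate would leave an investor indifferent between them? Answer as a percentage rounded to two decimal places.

π ≈ i − r = 4.84% − 2.75% → 2.09%.

2.09%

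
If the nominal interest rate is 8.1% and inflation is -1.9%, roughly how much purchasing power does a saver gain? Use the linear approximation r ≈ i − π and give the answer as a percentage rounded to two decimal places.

10.00%

r ≈ i − π = 8.1% − (-1.9%) = 10.00%.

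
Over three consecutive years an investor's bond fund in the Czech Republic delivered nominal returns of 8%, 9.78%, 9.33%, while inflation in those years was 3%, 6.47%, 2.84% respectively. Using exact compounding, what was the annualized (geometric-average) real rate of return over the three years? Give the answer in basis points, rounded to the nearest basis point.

Nominal growth factor = 1.0800 × 1.0978 × 1.0933 = 1.29624272
Price-level growth factor = 1.0300 × 1.0647 × 1.0284 = 1.12778560
Real growth factor = 1.29624272 / 1.12778560 = 1.14936980
Annualized real rate = 1.14936980^(1/3) − 1 = 4.7498% → 475 basis points.

475 basis points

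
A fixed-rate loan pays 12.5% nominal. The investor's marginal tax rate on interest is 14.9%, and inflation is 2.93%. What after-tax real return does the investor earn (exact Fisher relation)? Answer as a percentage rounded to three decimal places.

7.488%

After-tax nominal return = 12.5% × (1 − 0.149) = 10.6375%.
1 + r = 1.106375 / 1.02930 = 1.074881
After-tax real rate = 1.074881 − 1 → 7.488%.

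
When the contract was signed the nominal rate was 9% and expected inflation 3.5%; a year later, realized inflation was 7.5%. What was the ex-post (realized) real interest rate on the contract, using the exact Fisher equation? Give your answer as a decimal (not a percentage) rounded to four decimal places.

Ex-post: (1 + 0.0900)/(1 + 0.0750) − 1 = 1.3953%
So the realized real rate is 0.0140.

0.0140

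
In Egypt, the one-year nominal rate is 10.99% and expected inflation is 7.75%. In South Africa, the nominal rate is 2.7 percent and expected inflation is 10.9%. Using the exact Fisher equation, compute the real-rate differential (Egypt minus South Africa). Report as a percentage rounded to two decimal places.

10.40%

Egypt: (1 + 0.1099)/(1 + 0.0775) − 1 = 3.0070%
South Africa: (1 + 0.0270)/(1 + 0.1090) − 1 = -7.3940%
Differential = 3.0070% − (-7.3940%) = 10.4010% → 10.40%.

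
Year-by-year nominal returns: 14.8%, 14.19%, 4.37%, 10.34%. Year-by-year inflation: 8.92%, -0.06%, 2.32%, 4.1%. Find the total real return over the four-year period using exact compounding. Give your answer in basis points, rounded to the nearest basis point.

3020 basis points

Nominal growth factor = 1.1480 × 1.1419 × 1.0437 × 1.1034 = 1.509658
Price-level growth factor = 1.0892 × 0.9994 × 1.0232 × 1.0410 = 1.159467
Real growth factor = 1.509658 / 1.159467 = 1.302028
Total real return = 1.302028 − 1 → 3020 basis points.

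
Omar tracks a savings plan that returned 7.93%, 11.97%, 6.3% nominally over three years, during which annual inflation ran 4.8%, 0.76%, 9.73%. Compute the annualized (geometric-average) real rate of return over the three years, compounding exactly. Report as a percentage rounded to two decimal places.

3.50%

Compound the nominal returns: 1.0793 × 1.1197 × 1.0630 = 1.28462722.
Compound inflation: 1.0480 × 1.0076 × 1.0973 = 1.15871018.
Deflate: 1.28462722 / 1.15871018 = 1.10867001.
Annualized real rate = 1.10867001^(1/3) − 1 = 3.4985% → 3.50%.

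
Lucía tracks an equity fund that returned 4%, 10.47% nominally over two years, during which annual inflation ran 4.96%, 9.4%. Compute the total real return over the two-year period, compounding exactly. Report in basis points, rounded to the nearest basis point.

Nominal growth factor = 1.0400 × 1.1047 = 1.148888
Price-level growth factor = 1.0496 × 1.0940 = 1.148262
Real growth factor = 1.148888 / 1.148262 = 1.000545
Total real return = 1.000545 − 1 → 5 basis points.

5 basis points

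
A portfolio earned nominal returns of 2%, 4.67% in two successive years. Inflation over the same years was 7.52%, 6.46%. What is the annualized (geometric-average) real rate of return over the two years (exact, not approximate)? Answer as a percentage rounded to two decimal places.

-3.42%

Compound the nominal returns: 1.0200 × 1.0467 = 1.06763400.
Compound inflation: 1.0752 × 1.0646 = 1.14465792.
Deflate: 1.06763400 / 1.14465792 = 0.93271010.
Annualized real rate = 0.93271010^(1/2) − 1 = -3.4231% → -3.42%.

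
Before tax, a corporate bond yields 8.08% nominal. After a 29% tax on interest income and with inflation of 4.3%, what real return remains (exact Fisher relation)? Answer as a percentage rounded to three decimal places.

1.378%

After-tax nominal return = 8.08% × (1 − 0.29) = 5.7368%.
1 + r = 1.057368 / 1.04300 = 1.013776
After-tax real rate = 1.013776 − 1 → 1.378%.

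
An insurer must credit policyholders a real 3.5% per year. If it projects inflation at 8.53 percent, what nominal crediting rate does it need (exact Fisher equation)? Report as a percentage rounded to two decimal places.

(1 + i) = (1 + r)(1 + π) = 1.03500 × 1.08530 = 1.1232855
i = 1.1232855 − 1, so the required nominal rate is 12.33%.

12.33%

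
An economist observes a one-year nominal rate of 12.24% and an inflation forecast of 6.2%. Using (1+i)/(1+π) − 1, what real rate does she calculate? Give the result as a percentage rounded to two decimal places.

5.69%

1 + r = 1.12240 / 1.06200 = 1.056874
r = 1.056874 − 1 = 5.6874%, i.e. 5.69%.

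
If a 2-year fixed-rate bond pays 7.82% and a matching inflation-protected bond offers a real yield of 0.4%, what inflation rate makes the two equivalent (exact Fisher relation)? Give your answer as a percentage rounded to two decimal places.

7.39%

(1 + π) = (1 + i)/(1 + r) = 1.07820 / 1.00400 = 1.073904
Break-even inflation = 1.073904 − 1 → 7.39%.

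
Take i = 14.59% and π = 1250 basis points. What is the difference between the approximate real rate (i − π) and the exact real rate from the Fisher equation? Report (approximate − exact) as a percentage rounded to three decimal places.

0.232%

Approximate: r ≈ 14.590% − 12.500% = 2.0900%
Exact: (1 + 0.1459)/(1 + 0.1250) − 1 = 1.8578%
Error = 2.0900% − 1.8578% = 0.2322% → 0.232%.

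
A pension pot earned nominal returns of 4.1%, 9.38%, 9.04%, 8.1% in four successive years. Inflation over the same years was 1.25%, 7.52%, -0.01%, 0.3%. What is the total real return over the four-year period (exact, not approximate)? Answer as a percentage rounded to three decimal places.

Nominal growth factor = 1.0410 × 1.0938 × 1.0904 × 1.0810 = 1.342147
Price-level growth factor = 1.0125 × 1.0752 × 0.9999 × 1.0030 = 1.091797
Real growth factor = 1.342147 / 1.091797 = 1.229301
Total real return = 1.229301 − 1 → 22.930%.

22.930%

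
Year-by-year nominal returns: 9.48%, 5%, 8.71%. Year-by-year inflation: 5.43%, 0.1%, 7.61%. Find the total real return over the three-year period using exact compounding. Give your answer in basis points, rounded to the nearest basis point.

1004 basis points

Nominal growth factor = 1.0948 × 1.0500 × 1.0871 = 1.249665
Price-level growth factor = 1.0543 × 1.0010 × 1.0761 = 1.135667
Real growth factor = 1.249665 / 1.135667 = 1.100380
Total real return = 1.100380 − 1 → 1004 basis points.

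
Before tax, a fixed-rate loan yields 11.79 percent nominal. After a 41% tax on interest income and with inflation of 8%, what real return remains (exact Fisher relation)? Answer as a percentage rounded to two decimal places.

-0.97%

After-tax nominal return = 11.79% × (1 − 0.41) = 6.9561%.
1 + r = 1.069561 / 1.08000 = 0.990334
After-tax real rate = 0.990334 − 1 → -0.97%.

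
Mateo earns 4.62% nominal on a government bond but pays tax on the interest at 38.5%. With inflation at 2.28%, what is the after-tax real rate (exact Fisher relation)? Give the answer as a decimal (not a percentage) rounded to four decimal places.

After-tax nominal return = 4.62% × (1 − 0.385) = 2.8413%.
1 + r = 1.028413 / 1.02280 = 1.005488
After-tax real rate = 1.005488 − 1 → 0.0055.

0.0055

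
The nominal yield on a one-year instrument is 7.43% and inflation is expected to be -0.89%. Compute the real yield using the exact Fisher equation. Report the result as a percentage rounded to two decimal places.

1 + r = 1.07430 / 0.99110 = 1.083947
r = 1.083947 − 1 = 8.3947%, i.e. 8.39%.

8.39%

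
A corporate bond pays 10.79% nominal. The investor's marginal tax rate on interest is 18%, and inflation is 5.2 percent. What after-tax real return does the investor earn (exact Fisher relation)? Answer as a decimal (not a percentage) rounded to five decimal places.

0.03467

After-tax nominal return = 10.79% × (1 − 0.18) = 8.8478%.
1 + r = 1.088478 / 1.05200 = 1.0346749
After-tax real rate = 1.0346749 − 1 → 0.03467.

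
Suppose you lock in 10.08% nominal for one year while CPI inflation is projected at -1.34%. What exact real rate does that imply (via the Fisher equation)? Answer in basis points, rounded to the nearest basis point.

By the Fisher equation, 1 + r = (1 + i)/(1 + π).
1 + r = 1.10080 / 0.98660 = 1.115751
r = 1.115751 − 1 = 11.5751%, i.e. 1158 basis points.

1158 basis points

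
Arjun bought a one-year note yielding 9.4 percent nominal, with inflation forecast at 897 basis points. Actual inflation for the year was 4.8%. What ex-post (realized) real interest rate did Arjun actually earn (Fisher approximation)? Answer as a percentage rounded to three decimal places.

4.600%

Ex-post: 9.4% − 4.8% = 4.600%
So the realized real rate is 4.600%.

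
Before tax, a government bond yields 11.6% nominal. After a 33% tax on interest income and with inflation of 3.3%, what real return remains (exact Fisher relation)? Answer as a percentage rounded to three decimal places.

4.329%

After-tax nominal return = 11.6% × (1 − 0.33) = 7.7720%.
1 + r = 1.07772 / 1.03300 = 1.043291
After-tax real rate = 1.043291 − 1 → 4.329%.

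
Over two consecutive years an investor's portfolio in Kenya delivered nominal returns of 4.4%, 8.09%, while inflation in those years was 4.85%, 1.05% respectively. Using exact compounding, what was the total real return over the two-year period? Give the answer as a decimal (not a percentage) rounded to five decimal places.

Nominal growth factor = 1.0440 × 1.0809 = 1.128460
Price-level growth factor = 1.0485 × 1.0105 = 1.059509
Real growth factor = 1.128460 / 1.059509 = 1.065078
Total real return = 1.065078 − 1 → 0.06508.

0.06508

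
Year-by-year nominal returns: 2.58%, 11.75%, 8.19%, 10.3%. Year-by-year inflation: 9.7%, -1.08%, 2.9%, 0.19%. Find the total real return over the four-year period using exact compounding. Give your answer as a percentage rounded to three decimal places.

Nominal growth factor = 1.0258 × 1.1175 × 1.0819 × 1.1030 = 1.367958
Price-level growth factor = 1.0970 × 0.9892 × 1.0290 × 1.0019 = 1.118743
Real growth factor = 1.367958 / 1.118743 = 1.222763
Total real return = 1.222763 − 1 → 22.276%.

22.276%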